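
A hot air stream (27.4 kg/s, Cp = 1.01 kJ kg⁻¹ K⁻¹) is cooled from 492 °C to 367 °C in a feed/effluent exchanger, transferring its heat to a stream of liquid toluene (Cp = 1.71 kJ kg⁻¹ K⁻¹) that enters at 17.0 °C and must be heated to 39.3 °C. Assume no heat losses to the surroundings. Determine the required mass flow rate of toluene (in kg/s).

Heat released by hot stream: Q = 27.4 × 1.01 × (492 − 367) = 3459.2 kJ/s
Energy balance on cold side (adiabatic exchanger): Q = ṁ_c·Cp_c·(T_c,out − T_c,in)
ṁ_c = 3459.2 / [1.71 × (39.3 − 17.0)] = 90.715 kg/s

ṁ_c = 90.7 kg/s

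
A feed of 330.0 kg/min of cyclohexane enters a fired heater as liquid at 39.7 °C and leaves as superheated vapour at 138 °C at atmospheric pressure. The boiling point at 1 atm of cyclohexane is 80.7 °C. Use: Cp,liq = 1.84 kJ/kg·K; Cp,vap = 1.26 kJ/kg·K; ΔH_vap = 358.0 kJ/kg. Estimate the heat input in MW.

Q = 2.78 MW

liquid 39.7→80.7 °C: 75.44 kJ/kg
vaporisation at 80.7 °C: 358 kJ/kg
vapour 80.7→138 °C: 72.198 kJ/kg
Δh = 75.44 + 358 + 72.198 = 505.64 kJ/kg
Q = ṁ·Δh = 330.0 kg/min × 505.64 kJ/kg = 166860 kJ/min
|Q| = 2781 kW = 2.781 MW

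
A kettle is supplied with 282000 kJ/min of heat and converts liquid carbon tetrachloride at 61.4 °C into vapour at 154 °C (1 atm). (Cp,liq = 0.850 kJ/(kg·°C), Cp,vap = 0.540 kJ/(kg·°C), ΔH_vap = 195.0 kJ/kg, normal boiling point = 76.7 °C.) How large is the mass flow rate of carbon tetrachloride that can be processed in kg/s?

Δh = 0.850×(76.7−61.4) + 195.0 + 0.540×(154−76.7) = 249.75 kJ/kg
Q = 282000 kJ/min = 4700 kJ/s = 4700 kJ/s
ṁ = Q/Δh = 4700 / 249.75 = 18.819 kg/s

ṁ = 18.8 kg/s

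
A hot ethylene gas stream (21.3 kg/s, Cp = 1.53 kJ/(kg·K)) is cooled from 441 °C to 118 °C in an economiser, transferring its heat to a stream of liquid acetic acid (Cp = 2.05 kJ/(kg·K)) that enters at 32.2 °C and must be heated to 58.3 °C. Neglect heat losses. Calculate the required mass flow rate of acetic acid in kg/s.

Heat released by hot stream: Q = 21.3 × 1.53 × (441 − 118) = 10526 kJ/s
Energy balance on cold side (adiabatic exchanger): Q = ṁ_c·Cp_c·(T_c,out − T_c,in)
ṁ_c = 10526 / [2.05 × (58.3 − 32.2)] = 196.73 kg/s

ṁ_c = 197 kg/s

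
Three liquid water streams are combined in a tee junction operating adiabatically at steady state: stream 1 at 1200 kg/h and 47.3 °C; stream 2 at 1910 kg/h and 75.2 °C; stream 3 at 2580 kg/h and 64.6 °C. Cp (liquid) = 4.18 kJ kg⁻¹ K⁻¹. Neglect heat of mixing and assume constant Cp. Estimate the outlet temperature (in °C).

No heat crosses the boundary, so H_out = H_in.
T_out = Σ ṁᵢCp,ᵢTᵢ / Σ ṁᵢCp,ᵢ
      = 1.5343e+06 / 23784 = 64.51 °C

T_out = 64.5 °C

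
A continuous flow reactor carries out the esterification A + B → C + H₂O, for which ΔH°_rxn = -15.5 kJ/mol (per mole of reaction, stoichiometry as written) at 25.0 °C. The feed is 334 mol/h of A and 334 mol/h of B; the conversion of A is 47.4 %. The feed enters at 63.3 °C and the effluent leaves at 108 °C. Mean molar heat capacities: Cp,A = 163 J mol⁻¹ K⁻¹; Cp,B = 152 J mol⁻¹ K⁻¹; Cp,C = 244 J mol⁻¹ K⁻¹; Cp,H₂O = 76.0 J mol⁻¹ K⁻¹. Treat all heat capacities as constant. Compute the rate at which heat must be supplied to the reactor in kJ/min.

Extent of reaction ξ = 0.474 × 334 = 158.32 mol/h
Reaction term: ξ·ΔH°_rxn = 158.32 × -15.5 = -2453.9 kJ/h
Sensible, feed 63.3→25 °C: -4029.5 kJ/h
Outlet flows (mol/h): A 175.68, B 175.68, C 158.32, H₂O 158.32
Sensible, products 25→108 °C: 8798.1 kJ/h
Q = ΔH = 2314.7 kJ/h = 0.64297 kW
Heat supplied = 38.578 kJ/min

Q_in = 38.6 kJ/min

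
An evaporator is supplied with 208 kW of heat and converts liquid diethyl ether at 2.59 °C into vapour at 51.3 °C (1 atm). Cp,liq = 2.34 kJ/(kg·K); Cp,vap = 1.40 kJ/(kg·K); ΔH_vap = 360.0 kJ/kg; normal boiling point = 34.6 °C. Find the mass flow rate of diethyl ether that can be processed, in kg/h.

ṁ = 1630 kg/h

Δh = 2.34×(34.6−2.59) + 360.0 + 1.40×(51.3−34.6) = 458.28 kJ/kg
Q = 208 kW = 208 kJ/s = 748800 kJ/h
ṁ = Q/Δh = 748800 / 458.28 = 1633.9 kg/h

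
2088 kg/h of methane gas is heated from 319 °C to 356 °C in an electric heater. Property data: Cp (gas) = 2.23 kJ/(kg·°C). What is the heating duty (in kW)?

Q = 47.9 kW

Q = ṁ·Cp·ΔT = 2088 × 2.23 × (356 − 319) = 172280 kJ/h
Converting: 172280 / 3600 s = 47.856 kW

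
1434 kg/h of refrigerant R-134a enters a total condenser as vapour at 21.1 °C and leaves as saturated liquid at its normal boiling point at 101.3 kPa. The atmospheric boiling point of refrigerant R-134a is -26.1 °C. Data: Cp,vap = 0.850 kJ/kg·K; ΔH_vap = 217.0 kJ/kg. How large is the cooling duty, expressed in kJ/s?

vapour 21.1→-26.1 °C: -40.12 kJ/kg
condensation at -26.1 °C: -217 kJ/kg
Δh = -40.12 + -217 = -257.12 kJ/kg
Q = ṁ·Δh = 1434 kg/h × -257.12 kJ/kg = -368710 kJ/h
|Q| = 102.42 kW

Q_c = 102 kJ/s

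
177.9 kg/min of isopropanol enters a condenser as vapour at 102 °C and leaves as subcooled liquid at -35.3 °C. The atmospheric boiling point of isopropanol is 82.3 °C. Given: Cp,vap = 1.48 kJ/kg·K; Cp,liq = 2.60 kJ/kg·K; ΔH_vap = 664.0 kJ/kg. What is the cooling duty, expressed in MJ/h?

Q_c = 10700 MJ/h

vapour 102→82.3 °C: -29.156 kJ/kg
condensation at 82.3 °C: -664 kJ/kg
liquid 82.3→-35.3 °C: -305.76 kJ/kg
Δh = -29.156 + -664 + -305.76 = -998.92 kJ/kg
Q = ṁ·Δh = 177.9 kg/min × -998.92 kJ/kg = -177710 kJ/min
|Q| = 2961.8 kW = 10662 MJ/h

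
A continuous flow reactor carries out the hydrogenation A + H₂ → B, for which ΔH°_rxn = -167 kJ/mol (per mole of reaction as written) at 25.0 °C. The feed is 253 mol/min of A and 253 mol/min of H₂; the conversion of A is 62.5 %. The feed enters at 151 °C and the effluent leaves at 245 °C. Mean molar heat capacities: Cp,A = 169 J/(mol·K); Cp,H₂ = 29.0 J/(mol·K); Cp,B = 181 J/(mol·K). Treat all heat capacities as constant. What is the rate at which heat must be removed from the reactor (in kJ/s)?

Extent of reaction ξ = 0.625 × 253 = 158.12 mol/min
Reaction term: ξ·ΔH°_rxn = 158.12 × -167 = -26407 kJ/min
Sensible, feed 151→25 °C: -6311.8 kJ/min
Outlet flows (mol/min): A 94.875, H₂ 94.875, B 158.12
Sensible, products 25→245 °C: 10429 kJ/min
Q = ΔH = -22289 kJ/min = -371.49 kW
Heat removed = 371.49 kJ/s

Q_out = 371 kJ/s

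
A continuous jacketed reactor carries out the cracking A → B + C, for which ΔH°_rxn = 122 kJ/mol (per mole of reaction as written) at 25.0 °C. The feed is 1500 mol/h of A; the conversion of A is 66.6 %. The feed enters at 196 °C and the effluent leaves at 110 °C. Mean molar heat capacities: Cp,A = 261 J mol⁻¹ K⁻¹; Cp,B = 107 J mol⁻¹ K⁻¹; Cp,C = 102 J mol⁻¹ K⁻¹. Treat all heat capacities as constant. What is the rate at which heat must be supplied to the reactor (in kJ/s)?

Q_in = 23.3 kJ/s

Extent of reaction ξ = 0.666 × 1500 = 999 mol/h
Reaction term: ξ·ΔH°_rxn = 999 × 122 = 121880 kJ/h
Sensible, feed 196→25 °C: -66946 kJ/h
Outlet flows (mol/h): A 501, B 999, C 999
Sensible, products 25→110 °C: 28862 kJ/h
Q = ΔH = 83793 kJ/h = 23.276 kW
Heat supplied = 23.276 kJ/s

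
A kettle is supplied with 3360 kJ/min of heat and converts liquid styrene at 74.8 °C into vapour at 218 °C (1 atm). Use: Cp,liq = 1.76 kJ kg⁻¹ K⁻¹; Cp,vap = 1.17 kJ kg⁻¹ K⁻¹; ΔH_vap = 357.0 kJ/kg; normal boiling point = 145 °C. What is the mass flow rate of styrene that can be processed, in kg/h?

Δh = 1.76×(145−74.8) + 357.0 + 1.17×(218−145) = 565.96 kJ/kg
Q = 3360 kJ/min = 56 kJ/s = 201600 kJ/h
ṁ = Q/Δh = 201600 / 565.96 = 356.21 kg/h

ṁ = 356 kg/h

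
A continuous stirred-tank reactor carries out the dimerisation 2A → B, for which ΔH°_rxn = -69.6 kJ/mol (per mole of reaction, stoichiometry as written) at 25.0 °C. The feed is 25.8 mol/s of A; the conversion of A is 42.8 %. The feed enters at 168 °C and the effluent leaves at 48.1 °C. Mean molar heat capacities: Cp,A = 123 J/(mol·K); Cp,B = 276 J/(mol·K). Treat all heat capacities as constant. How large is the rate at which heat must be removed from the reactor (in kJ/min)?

Extent of reaction ξ = 0.428 × 25.8 / 2 = 5.5212 mol/s
Reaction term: ξ·ΔH°_rxn = 5.5212 × -69.6 = -384.28 kJ/s
Sensible, feed 168→25 °C: -453.8 kJ/s
Outlet flows (mol/s): A 14.758, B 5.5212
Sensible, products 25→48.1 °C: 77.132 kJ/s
Q = ΔH = -760.94 kJ/s = -760.94 kW
Heat removed = 45656 kJ/min

Q_out = 45700 kJ/min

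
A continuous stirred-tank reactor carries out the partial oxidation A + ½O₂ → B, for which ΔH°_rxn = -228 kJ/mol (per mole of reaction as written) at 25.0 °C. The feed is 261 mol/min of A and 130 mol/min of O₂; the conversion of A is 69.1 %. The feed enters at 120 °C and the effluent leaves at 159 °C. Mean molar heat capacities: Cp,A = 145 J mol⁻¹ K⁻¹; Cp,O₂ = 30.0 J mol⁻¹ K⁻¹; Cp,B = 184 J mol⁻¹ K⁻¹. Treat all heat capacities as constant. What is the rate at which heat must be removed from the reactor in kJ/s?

Q_out = 649 kJ/s

Extent of reaction ξ = 0.691 × 261 = 180.35 mol/min
Reaction term: ξ·ΔH°_rxn = 180.35 × -228 = -41120 kJ/min
Sensible, feed 120→25 °C: -3965.8 kJ/min
Outlet flows (mol/min): A 80.649, O₂ 39.825, B 180.35
Sensible, products 25→159 °C: 6173.8 kJ/min
Q = ΔH = -38912 kJ/min = -648.53 kW
Heat removed = 648.53 kJ/s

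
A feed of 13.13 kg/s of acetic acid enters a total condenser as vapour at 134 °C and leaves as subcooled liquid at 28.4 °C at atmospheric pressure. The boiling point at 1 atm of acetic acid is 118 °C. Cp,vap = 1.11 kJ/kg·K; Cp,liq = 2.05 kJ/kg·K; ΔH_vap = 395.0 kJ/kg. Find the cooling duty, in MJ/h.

Q_c = 28200 MJ/h

vapour 134→118 °C: -17.76 kJ/kg
condensation at 118 °C: -395 kJ/kg
liquid 118→28.4 °C: -183.68 kJ/kg
Δh = -17.76 + -395 + -183.68 = -596.44 kJ/kg
Q = ṁ·Δh = 13.13 kg/s × -596.44 kJ/kg = -7831.3 kJ/s
|Q| = 7831.3 kW = 28193 MJ/h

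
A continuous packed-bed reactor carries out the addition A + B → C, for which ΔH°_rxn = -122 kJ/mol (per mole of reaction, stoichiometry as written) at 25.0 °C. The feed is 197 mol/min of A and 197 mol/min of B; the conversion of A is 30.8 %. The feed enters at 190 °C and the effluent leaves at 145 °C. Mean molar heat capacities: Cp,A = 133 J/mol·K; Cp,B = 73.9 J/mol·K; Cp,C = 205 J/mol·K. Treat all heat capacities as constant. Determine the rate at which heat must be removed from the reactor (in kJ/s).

Extent of reaction ξ = 0.308 × 197 = 60.676 mol/min
Reaction term: ξ·ΔH°_rxn = 60.676 × -122 = -7402.5 kJ/min
Sensible, feed 190→25 °C: -6725.3 kJ/min
Outlet flows (mol/min): A 136.32, B 136.32, C 60.676
Sensible, products 25→145 °C: 4877.3 kJ/min
Q = ΔH = -9250.5 kJ/min = -154.17 kW
Heat removed = 154.17 kJ/s

Q_out = 154 kJ/s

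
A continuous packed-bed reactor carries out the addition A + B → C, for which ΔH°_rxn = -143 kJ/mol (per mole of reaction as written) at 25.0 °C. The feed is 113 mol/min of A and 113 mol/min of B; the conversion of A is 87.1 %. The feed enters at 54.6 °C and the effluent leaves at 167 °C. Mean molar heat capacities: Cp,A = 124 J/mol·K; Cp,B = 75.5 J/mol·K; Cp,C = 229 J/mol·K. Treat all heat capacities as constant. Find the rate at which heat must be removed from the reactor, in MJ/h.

Extent of reaction ξ = 0.871 × 113 = 98.423 mol/min
Reaction term: ξ·ΔH°_rxn = 98.423 × -143 = -14074 kJ/min
Sensible, feed 54.6→25 °C: -667.29 kJ/min
Outlet flows (mol/min): A 14.577, B 14.577, C 98.423
Sensible, products 25→167 °C: 3613.5 kJ/min
Q = ΔH = -11128 kJ/min = -185.47 kW
Heat removed = 667.7 MJ/h

Q_out = 668 MJ/h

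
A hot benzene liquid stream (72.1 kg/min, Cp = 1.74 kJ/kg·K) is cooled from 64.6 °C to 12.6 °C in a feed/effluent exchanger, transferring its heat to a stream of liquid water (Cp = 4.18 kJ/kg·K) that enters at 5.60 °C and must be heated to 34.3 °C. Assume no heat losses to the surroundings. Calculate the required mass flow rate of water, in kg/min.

ṁ_c = 54.4 kg/min

Heat released by hot stream: Q = 72.1 × 1.74 × (64.6 − 12.6) = 6523.6 kJ/min
Energy balance on cold side (adiabatic exchanger): Q = ṁ_c·Cp_c·(T_c,out − T_c,in)
ṁ_c = 6523.6 / [4.18 × (34.3 − 5.60)] = 54.379 kg/min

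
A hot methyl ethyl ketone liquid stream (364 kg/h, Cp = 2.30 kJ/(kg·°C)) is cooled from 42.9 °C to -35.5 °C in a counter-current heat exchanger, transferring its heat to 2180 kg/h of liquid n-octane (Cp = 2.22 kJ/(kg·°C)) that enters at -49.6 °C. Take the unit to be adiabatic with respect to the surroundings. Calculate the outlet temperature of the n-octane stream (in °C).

Heat released by hot stream: Q = 364 × 2.30 × (42.9 − -35.5) = 65636 kJ/h
Energy balance on cold side (adiabatic exchanger): Q = ṁ_c·Cp_c·(T_c,out − T_c,in)
T_c,out = -49.6 + 65636/(2180 × 2.22) = -36.038 °C

T_c,out = -36.0 °C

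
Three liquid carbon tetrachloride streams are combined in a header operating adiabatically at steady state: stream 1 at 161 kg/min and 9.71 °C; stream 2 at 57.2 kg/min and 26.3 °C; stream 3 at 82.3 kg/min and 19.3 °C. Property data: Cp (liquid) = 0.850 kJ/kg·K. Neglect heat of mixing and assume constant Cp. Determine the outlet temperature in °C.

No heat crosses the boundary, so H_out = H_in.
T_out = Σ ṁᵢCp,ᵢTᵢ / Σ ṁᵢCp,ᵢ
      = 3957.7 / 255.43 = 15.494 °C

T_out = 15.5 °C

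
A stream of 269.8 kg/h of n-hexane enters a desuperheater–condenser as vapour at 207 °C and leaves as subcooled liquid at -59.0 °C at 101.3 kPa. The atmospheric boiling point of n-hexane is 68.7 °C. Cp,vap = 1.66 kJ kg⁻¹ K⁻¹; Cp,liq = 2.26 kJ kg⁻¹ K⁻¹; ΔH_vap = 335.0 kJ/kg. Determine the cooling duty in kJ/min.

vapour 207→68.7 °C: -229.58 kJ/kg
condensation at 68.7 °C: -335 kJ/kg
liquid 68.7→-59.0 °C: -288.6 kJ/kg
Δh = -229.58 + -335 + -288.6 = -853.18 kJ/kg
Q = ṁ·Δh = 269.8 kg/h × -853.18 kJ/kg = -230190 kJ/h
|Q| = 63.941 kW = 3836.5 kJ/min

Q_c = 3840 kJ/min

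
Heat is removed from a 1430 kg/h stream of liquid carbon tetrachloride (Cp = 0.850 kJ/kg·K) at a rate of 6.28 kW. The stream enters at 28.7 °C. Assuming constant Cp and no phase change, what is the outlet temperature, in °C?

Q = 6.28 kW = 22608 kJ/h
ΔT = Q/(ṁ·Cp) = 22608/(1430×0.850) = 18.6 K
T_out = 28.7 − 18.6 = 10.1 °C

T_out = 10.1 °C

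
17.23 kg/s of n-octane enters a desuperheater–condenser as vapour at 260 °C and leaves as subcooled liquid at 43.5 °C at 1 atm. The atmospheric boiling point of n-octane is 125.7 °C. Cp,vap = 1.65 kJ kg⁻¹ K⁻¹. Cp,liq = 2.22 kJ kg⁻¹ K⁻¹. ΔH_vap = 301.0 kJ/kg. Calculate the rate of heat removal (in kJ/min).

vapour 260→125.7 °C: -221.59 kJ/kg
condensation at 125.7 °C: -301 kJ/kg
liquid 125.7→43.5 °C: -182.48 kJ/kg
Δh = -221.59 + -301 + -182.48 = -705.08 kJ/kg
Q = ṁ·Δh = 17.23 kg/s × -705.08 kJ/kg = -12149 kJ/s
|Q| = 12149 kW = 728910 kJ/min

Q_c = 729000 kJ/min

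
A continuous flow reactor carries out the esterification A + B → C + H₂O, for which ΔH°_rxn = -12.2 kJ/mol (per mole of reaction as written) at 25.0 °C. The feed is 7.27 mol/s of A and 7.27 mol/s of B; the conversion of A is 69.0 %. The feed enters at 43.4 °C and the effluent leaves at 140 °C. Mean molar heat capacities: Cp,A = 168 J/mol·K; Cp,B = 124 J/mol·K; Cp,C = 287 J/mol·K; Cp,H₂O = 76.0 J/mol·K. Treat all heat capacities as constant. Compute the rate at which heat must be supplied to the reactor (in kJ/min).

Q_in = 11100 kJ/min

Extent of reaction ξ = 0.690 × 7.27 = 5.0163 mol/s
Reaction term: ξ·ΔH°_rxn = 5.0163 × -12.2 = -61.199 kJ/s
Sensible, feed 43.4→25 °C: -39.06 kJ/s
Outlet flows (mol/s): A 2.2537, B 2.2537, C 5.0163, H₂O 5.0163
Sensible, products 25→140 °C: 285.08 kJ/s
Q = ΔH = 184.83 kJ/s = 184.83 kW
Heat supplied = 11090 kJ/min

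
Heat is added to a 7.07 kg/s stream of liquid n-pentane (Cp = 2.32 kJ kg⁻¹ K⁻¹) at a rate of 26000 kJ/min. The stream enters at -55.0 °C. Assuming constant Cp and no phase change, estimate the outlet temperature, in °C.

T_out = -28.6 °C

Q = 26000 kJ/min = 433.33 kJ/s
ΔT = Q/(ṁ·Cp) = 433.33/(7.07×2.32) = 26.419 K
T_out = -55.0 + 26.419 = -28.581 °C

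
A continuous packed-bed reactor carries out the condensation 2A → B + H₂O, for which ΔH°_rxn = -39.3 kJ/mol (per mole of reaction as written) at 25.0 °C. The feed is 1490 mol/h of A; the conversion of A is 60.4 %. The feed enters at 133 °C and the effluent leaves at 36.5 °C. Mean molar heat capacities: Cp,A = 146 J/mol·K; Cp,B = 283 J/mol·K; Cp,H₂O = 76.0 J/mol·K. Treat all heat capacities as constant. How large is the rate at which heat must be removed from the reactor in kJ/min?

Extent of reaction ξ = 0.604 × 1490 / 2 = 449.98 mol/h
Reaction term: ξ·ΔH°_rxn = 449.98 × -39.3 = -17684 kJ/h
Sensible, feed 133→25 °C: -23494 kJ/h
Outlet flows (mol/h): A 590.04, B 449.98, H₂O 449.98
Sensible, products 25→36.5 °C: 2848.4 kJ/h
Q = ΔH = -38330 kJ/h = -10.647 kW
Heat removed = 638.84 kJ/min

Q_out = 639 kJ/min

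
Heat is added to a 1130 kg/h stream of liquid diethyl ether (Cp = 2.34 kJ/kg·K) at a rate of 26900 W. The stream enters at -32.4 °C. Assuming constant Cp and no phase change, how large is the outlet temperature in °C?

Q = 26900 W = 96840 kJ/h
ΔT = Q/(ṁ·Cp) = 96840/(1130×2.34) = 36.624 K
T_out = -32.4 + 36.624 = 4.2236 °C

T_out = 4.22 °C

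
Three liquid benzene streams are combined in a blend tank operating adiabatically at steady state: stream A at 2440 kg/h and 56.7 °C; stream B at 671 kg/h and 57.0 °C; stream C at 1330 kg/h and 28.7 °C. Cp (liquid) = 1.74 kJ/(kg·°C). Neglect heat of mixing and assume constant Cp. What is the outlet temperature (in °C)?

T_out = 48.4 °C

Energy balance with Q = 0: Σ ṁᵢCp,ᵢ(T_out − Tᵢ) = 0
T_out = Σ ṁᵢCp,ᵢTᵢ / Σ ṁᵢCp,ᵢ
      = 373690 / 7727.3 = 48.36 °C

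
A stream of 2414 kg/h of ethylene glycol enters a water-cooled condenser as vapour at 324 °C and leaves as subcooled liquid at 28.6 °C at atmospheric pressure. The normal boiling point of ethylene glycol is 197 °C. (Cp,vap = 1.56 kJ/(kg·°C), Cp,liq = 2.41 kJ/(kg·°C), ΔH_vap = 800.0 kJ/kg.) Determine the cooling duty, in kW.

Q_c = 941 kW

vapour 324→197 °C: -198.12 kJ/kg
condensation at 197 °C: -800 kJ/kg
liquid 197→28.6 °C: -405.84 kJ/kg
Δh = -198.12 + -800 + -405.84 = -1404 kJ/kg
Q = ṁ·Δh = 2414 kg/h × -1404 kJ/kg = -3.3892e+06 kJ/h
|Q| = 941.44 kW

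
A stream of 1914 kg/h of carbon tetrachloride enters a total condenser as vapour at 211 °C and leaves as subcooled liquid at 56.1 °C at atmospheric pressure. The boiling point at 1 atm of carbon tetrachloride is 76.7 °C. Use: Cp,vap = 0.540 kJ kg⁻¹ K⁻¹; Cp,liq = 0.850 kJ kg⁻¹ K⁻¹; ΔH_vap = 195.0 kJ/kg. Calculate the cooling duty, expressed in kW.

Q_c = 152 kW

vapour 211→76.7 °C: -72.522 kJ/kg
condensation at 76.7 °C: -195 kJ/kg
liquid 76.7→56.1 °C: -17.51 kJ/kg
Δh = -72.522 + -195 + -17.51 = -285.03 kJ/kg
Q = ṁ·Δh = 1914 kg/h × -285.03 kJ/kg = -545550 kJ/h
|Q| = 151.54 kW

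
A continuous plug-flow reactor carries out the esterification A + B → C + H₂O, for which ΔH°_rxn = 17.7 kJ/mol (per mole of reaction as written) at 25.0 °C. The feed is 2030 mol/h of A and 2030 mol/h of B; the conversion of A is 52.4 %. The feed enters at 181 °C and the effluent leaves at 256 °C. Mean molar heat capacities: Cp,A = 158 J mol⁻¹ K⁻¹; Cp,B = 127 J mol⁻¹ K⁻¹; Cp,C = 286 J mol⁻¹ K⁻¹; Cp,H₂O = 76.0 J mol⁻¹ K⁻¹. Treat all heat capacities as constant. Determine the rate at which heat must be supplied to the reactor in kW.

Extent of reaction ξ = 0.524 × 2030 = 1063.7 mol/h
Reaction term: ξ·ΔH°_rxn = 1063.7 × 17.7 = 18828 kJ/h
Sensible, feed 181→25 °C: -90254 kJ/h
Outlet flows (mol/h): A 966.28, B 966.28, C 1063.7, H₂O 1063.7
Sensible, products 25→256 °C: 152570 kJ/h
Q = ΔH = 81139 kJ/h = 22.539 kW
Heat supplied = 22.539 kW

Q_in = 22.5 kW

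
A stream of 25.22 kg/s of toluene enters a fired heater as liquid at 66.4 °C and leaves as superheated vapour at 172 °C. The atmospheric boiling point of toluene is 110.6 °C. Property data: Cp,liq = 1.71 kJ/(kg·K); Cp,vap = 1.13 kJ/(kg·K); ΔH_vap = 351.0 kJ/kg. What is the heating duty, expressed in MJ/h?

liquid 66.4→110.6 °C: 75.582 kJ/kg
vaporisation at 110.6 °C: 351 kJ/kg
vapour 110.6→172 °C: 69.382 kJ/kg
Δh = 75.582 + 351 + 69.382 = 495.96 kJ/kg
Q = ṁ·Δh = 25.22 kg/s × 495.96 kJ/kg = 12508 kJ/s
|Q| = 12508 kW = 45030 MJ/h

Q = 45000 MJ/h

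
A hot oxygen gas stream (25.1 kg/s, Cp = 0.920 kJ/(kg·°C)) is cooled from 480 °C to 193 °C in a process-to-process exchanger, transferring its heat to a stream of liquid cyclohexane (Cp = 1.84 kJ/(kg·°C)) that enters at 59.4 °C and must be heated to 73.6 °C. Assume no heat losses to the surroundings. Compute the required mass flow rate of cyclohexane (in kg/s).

ṁ_c = 254 kg/s

Heat released by hot stream: Q = 25.1 × 0.920 × (480 − 193) = 6627.4 kJ/s
Energy balance on cold side (adiabatic exchanger): Q = ṁ_c·Cp_c·(T_c,out − T_c,in)
ṁ_c = 6627.4 / [1.84 × (73.6 − 59.4)] = 253.65 kg/s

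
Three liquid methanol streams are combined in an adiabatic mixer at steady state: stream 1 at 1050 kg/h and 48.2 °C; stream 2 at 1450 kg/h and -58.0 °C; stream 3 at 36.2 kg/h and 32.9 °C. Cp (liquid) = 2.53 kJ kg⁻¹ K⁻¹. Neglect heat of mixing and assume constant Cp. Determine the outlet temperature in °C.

Adiabatic, steady state ⇒ Σ ṁᵢCp,ᵢ(T_out − Tᵢ) = 0
Σ ṁᵢCp,ᵢTᵢ = 1050×2.53×48.2 + 1450×2.53×-58.0 + 36.2×2.53×32.9 = -81717
Σ ṁᵢCp,ᵢ = 1050×2.53 + 1450×2.53 + 36.2×2.53 = 6416.6
T_out = -81717 / 6416.6 = -12.735 °C

T_out = -12.7 °C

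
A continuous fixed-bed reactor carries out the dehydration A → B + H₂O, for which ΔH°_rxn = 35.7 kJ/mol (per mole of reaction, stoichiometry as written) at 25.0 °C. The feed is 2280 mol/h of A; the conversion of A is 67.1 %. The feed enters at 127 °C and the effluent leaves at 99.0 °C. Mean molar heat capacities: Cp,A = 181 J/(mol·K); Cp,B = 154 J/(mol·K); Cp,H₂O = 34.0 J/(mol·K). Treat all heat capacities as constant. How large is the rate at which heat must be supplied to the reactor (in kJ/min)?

Extent of reaction ξ = 0.671 × 2280 = 1529.9 mol/h
Reaction term: ξ·ΔH°_rxn = 1529.9 × 35.7 = 54617 kJ/h
Sensible, feed 127→25 °C: -42093 kJ/h
Outlet flows (mol/h): A 750.12, B 1529.9, H₂O 1529.9
Sensible, products 25→99.0 °C: 31331 kJ/h
Q = ΔH = 43854 kJ/h = 12.182 kW
Heat supplied = 730.9 kJ/min

Q_in = 731 kJ/min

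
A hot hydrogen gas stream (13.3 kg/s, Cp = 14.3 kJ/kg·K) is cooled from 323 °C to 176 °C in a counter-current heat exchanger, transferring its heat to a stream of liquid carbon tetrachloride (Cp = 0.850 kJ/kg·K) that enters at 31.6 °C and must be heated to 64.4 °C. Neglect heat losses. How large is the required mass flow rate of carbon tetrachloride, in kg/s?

ṁ_c = 1000 kg/s

Heat released by hot stream: Q = 13.3 × 14.3 × (323 − 176) = 27958 kJ/s
Energy balance on cold side (adiabatic exchanger): Q = ṁ_c·Cp_c·(T_c,out − T_c,in)
ṁ_c = 27958 / [0.850 × (64.4 − 31.6)] = 1002.8 kg/s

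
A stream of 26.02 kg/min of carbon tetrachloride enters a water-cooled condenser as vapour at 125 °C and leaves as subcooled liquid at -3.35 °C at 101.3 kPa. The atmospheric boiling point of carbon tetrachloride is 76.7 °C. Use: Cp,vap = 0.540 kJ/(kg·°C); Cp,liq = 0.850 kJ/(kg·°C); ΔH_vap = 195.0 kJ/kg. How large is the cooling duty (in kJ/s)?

Q_c = 125 kJ/s

vapour 125→76.7 °C: -26.082 kJ/kg
condensation at 76.7 °C: -195 kJ/kg
liquid 76.7→-3.35 °C: -68.042 kJ/kg
Δh = -26.082 + -195 + -68.042 = -289.12 kJ/kg
Q = ṁ·Δh = 26.02 kg/min × -289.12 kJ/kg = -7523 kJ/min
|Q| = 125.38 kW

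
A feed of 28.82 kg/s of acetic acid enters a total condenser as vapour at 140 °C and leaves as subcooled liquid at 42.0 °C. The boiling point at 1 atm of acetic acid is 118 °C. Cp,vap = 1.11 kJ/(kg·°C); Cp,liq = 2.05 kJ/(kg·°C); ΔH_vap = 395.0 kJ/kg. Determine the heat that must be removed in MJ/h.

vapour 140→118 °C: -24.42 kJ/kg
condensation at 118 °C: -395 kJ/kg
liquid 118→42.0 °C: -155.8 kJ/kg
Δh = -24.42 + -395 + -155.8 = -575.22 kJ/kg
Q = ṁ·Δh = 28.82 kg/s × -575.22 kJ/kg = -16578 kJ/s
|Q| = 16578 kW = 59680 MJ/h

Q_c = 59700 MJ/h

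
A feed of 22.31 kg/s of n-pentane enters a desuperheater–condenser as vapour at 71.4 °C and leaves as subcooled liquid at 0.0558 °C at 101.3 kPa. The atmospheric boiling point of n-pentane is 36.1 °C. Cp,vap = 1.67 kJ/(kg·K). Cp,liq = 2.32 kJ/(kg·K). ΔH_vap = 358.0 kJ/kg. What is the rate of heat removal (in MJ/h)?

Q_c = 40200 MJ/h

vapour 71.4→36.1 °C: -58.951 kJ/kg
condensation at 36.1 °C: -358 kJ/kg
liquid 36.1→0.0558 °C: -83.623 kJ/kg
Δh = -58.951 + -358 + -83.623 = -500.57 kJ/kg
Q = ṁ·Δh = 22.31 kg/s × -500.57 kJ/kg = -11168 kJ/s
|Q| = 11168 kW = 40204 MJ/h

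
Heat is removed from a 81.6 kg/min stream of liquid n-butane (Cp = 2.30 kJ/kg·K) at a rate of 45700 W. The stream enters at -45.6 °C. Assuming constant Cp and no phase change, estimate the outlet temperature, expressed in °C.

Q = 45700 W = 2742 kJ/min
ΔT = Q/(ṁ·Cp) = 2742/(81.6×2.30) = 14.61 K
T_out = -45.6 − 14.61 = -60.21 °C

T_out = -60.2 °C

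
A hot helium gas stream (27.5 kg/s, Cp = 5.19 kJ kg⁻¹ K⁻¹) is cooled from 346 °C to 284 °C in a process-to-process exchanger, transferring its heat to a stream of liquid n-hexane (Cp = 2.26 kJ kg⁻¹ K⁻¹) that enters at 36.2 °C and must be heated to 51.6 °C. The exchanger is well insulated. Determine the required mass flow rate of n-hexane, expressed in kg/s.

Heat released by hot stream: Q = 27.5 × 5.19 × (346 − 284) = 8849 kJ/s
Energy balance on cold side (adiabatic exchanger): Q = ṁ_c·Cp_c·(T_c,out − T_c,in)
ṁ_c = 8849 / [2.26 × (51.6 − 36.2)] = 254.25 kg/s

ṁ_c = 254 kg/s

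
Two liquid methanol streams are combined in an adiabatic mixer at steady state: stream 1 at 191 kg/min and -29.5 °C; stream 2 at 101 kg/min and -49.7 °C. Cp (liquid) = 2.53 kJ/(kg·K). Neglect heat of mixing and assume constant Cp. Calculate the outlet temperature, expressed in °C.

Adiabatic, steady state ⇒ Σ ṁᵢCp,ᵢ(T_out − Tᵢ) = 0
Σ ṁᵢCp,ᵢTᵢ = 191×2.53×-29.5 + 101×2.53×-49.7 = -26955
Σ ṁᵢCp,ᵢ = 191×2.53 + 101×2.53 = 738.76
T_out = -26955 / 738.76 = -36.487 °C

T_out = -36.5 °C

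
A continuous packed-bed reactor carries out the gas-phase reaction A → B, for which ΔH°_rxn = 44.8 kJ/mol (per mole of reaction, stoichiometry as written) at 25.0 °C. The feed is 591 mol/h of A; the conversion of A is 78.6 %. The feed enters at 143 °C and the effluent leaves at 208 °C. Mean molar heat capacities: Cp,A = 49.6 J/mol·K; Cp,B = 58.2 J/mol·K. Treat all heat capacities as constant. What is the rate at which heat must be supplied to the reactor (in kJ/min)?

Q_in = 391 kJ/min

Extent of reaction ξ = 0.786 × 591 = 464.53 mol/h
Reaction term: ξ·ΔH°_rxn = 464.53 × 44.8 = 20811 kJ/h
Sensible, feed 143→25 °C: -3459 kJ/h
Outlet flows (mol/h): A 126.47, B 464.53
Sensible, products 25→208 °C: 6095.5 kJ/h
Q = ΔH = 23447 kJ/h = 6.5131 kW
Heat supplied = 390.79 kJ/min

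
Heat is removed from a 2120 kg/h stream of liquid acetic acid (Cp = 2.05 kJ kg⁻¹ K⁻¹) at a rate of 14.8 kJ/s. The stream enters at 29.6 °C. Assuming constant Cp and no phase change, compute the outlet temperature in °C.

T_out = 17.3 °C

Q = 14.8 kJ/s = 53280 kJ/h
ΔT = Q/(ṁ·Cp) = 53280/(2120×2.05) = 12.26 K
T_out = 29.6 − 12.26 = 17.34 °C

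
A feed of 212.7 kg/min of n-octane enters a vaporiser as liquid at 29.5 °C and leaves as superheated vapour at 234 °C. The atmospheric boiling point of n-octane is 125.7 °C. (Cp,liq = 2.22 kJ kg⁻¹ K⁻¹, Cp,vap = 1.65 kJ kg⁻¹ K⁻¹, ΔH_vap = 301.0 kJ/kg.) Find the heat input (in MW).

liquid 29.5→125.7 °C: 213.56 kJ/kg
vaporisation at 125.7 °C: 301 kJ/kg
vapour 125.7→234 °C: 178.69 kJ/kg
Δh = 213.56 + 301 + 178.69 = 693.26 kJ/kg
Q = ṁ·Δh = 212.7 kg/min × 693.26 kJ/kg = 147460 kJ/min
|Q| = 2457.6 kW = 2.4576 MW

Q = 2.46 MW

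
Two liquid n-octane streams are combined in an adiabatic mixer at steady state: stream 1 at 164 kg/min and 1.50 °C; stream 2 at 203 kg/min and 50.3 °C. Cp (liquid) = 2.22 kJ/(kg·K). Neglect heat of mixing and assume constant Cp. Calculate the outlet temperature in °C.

No heat crosses the boundary, so H_out = H_in.
Σ ṁᵢCp,ᵢTᵢ = 164×2.22×1.50 + 203×2.22×50.3 = 23214
Σ ṁᵢCp,ᵢ = 164×2.22 + 203×2.22 = 814.74
T_out = 23214 / 814.74 = 28.493 °C

T_out = 28.5 °C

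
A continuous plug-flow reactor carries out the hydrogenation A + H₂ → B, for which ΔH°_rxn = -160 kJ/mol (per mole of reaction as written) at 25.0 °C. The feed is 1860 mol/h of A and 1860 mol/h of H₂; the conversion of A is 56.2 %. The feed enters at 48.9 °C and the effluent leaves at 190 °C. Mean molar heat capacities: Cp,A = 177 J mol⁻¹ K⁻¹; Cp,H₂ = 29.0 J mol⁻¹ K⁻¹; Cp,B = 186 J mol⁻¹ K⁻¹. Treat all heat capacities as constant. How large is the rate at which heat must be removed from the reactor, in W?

Q_out = 32400 W

Extent of reaction ξ = 0.562 × 1860 = 1045.3 mol/h
Reaction term: ξ·ΔH°_rxn = 1045.3 × -160 = -167250 kJ/h
Sensible, feed 48.9→25 °C: -9157.5 kJ/h
Outlet flows (mol/h): A 814.68, H₂ 814.68, B 1045.3
Sensible, products 25→190 °C: 59772 kJ/h
Q = ΔH = -116640 kJ/h = -32.399 kW
Heat removed = 32399 W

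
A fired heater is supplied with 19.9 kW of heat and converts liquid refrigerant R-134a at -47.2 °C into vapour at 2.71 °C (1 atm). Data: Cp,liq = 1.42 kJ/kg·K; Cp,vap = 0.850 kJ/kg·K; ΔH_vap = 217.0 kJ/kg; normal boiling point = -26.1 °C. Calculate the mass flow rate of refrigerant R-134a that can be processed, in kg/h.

ṁ = 264 kg/h

Δh = 1.42×(-26.1−-47.2) + 217.0 + 0.850×(2.71−-26.1) = 271.45 kJ/kg
Q = 19.9 kW = 19.9 kJ/s = 71640 kJ/h
ṁ = Q/Δh = 71640 / 271.45 = 263.92 kg/h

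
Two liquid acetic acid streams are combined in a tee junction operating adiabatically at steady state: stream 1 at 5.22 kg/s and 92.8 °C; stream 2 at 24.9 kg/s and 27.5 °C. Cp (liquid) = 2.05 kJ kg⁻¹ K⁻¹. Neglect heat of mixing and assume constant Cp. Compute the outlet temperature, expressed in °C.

No heat crosses the boundary, so H_out = H_in.
T_out = Σ ṁᵢCp,ᵢTᵢ / Σ ṁᵢCp,ᵢ
      = 2396.8 / 61.746 = 38.817 °C

T_out = 38.8 °C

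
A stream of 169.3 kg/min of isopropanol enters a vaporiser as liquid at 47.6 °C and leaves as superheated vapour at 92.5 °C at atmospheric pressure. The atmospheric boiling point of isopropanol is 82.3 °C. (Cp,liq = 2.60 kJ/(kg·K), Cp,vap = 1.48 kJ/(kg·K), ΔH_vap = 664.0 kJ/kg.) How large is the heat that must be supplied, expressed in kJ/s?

liquid 47.6→82.3 °C: 90.22 kJ/kg
vaporisation at 82.3 °C: 664 kJ/kg
vapour 82.3→92.5 °C: 15.096 kJ/kg
Δh = 90.22 + 664 + 15.096 = 769.32 kJ/kg
Q = ṁ·Δh = 169.3 kg/min × 769.32 kJ/kg = 130250 kJ/min
|Q| = 2170.8 kW

Q = 2170 kJ/s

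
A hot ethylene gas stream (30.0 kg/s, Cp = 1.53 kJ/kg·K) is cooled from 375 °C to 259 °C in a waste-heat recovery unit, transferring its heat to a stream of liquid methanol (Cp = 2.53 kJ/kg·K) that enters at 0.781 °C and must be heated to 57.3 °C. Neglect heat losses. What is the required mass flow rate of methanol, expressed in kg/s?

Heat released by hot stream: Q = 30.0 × 1.53 × (375 − 259) = 5324.4 kJ/s
Energy balance on cold side (adiabatic exchanger): Q = ṁ_c·Cp_c·(T_c,out − T_c,in)
ṁ_c = 5324.4 / [2.53 × (57.3 − 0.781)] = 37.235 kg/s

ṁ_c = 37.2 kg/s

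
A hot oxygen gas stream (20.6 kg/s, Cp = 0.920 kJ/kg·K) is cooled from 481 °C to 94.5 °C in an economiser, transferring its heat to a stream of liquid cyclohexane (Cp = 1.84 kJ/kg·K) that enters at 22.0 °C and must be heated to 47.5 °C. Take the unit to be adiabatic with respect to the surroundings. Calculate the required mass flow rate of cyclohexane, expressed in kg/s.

ṁ_c = 156 kg/s

Heat released by hot stream: Q = 20.6 × 0.920 × (481 − 94.5) = 7324.9 kJ/s
Energy balance on cold side (adiabatic exchanger): Q = ṁ_c·Cp_c·(T_c,out − T_c,in)
ṁ_c = 7324.9 / [1.84 × (47.5 − 22.0)] = 156.12 kg/s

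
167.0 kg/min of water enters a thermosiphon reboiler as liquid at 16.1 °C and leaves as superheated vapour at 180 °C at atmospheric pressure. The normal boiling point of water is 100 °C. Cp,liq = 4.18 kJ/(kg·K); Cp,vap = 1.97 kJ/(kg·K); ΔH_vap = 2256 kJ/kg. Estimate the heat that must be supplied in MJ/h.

Q = 27700 MJ/h

liquid 16.1→100 °C: 350.7 kJ/kg
vaporisation at 100 °C: 2256 kJ/kg
vapour 100→180 °C: 157.6 kJ/kg
Δh = 350.7 + 2256 + 157.6 = 2764.3 kJ/kg
Q = ṁ·Δh = 167.0 kg/min × 2764.3 kJ/kg = 461640 kJ/min
|Q| = 7694 kW = 27698 MJ/h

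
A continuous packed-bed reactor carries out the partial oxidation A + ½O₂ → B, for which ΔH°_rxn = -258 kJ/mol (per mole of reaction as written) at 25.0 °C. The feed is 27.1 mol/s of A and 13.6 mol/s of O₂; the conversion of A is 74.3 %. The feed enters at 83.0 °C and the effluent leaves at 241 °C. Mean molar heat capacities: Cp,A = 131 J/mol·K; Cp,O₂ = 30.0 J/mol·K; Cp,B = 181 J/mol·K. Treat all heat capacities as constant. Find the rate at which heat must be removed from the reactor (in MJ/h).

Q_out = 15900 MJ/h

Extent of reaction ξ = 0.743 × 27.1 = 20.135 mol/s
Reaction term: ξ·ΔH°_rxn = 20.135 × -258 = -5194.9 kJ/s
Sensible, feed 83.0→25 °C: -229.57 kJ/s
Outlet flows (mol/s): A 6.9647, O₂ 3.5323, B 20.135
Sensible, products 25→241 °C: 1007.2 kJ/s
Q = ΔH = -4417.3 kJ/s = -4417.3 kW
Heat removed = 15902 MJ/h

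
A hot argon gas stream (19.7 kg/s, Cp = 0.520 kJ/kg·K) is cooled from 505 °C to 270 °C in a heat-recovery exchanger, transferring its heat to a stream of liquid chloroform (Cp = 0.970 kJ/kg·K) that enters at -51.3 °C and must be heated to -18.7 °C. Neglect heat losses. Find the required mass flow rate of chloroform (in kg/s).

ṁ_c = 76.1 kg/s

Heat released by hot stream: Q = 19.7 × 0.520 × (505 − 270) = 2407.3 kJ/s
Energy balance on cold side (adiabatic exchanger): Q = ṁ_c·Cp_c·(T_c,out − T_c,in)
ṁ_c = 2407.3 / [0.970 × (-18.7 − -51.3)] = 76.129 kg/s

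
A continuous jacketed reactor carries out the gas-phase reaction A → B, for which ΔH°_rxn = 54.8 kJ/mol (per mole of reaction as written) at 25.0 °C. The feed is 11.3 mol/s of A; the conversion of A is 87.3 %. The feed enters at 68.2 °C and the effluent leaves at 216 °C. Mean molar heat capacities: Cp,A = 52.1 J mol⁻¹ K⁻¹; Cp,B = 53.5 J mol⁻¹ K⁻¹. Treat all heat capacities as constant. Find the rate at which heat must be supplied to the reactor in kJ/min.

Extent of reaction ξ = 0.873 × 11.3 = 9.8649 mol/s
Reaction term: ξ·ΔH°_rxn = 9.8649 × 54.8 = 540.6 kJ/s
Sensible, feed 68.2→25 °C: -25.433 kJ/s
Outlet flows (mol/s): A 1.4351, B 9.8649
Sensible, products 25→216 °C: 115.09 kJ/s
Q = ΔH = 630.25 kJ/s = 630.25 kW
Heat supplied = 37815 kJ/min

Q_in = 37800 kJ/min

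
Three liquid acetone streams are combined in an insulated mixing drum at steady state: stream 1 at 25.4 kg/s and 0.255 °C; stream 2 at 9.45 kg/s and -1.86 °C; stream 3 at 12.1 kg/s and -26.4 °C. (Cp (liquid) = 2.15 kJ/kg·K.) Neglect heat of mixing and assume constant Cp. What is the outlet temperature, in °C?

No heat crosses the boundary, so H_out = H_in.
Σ ṁᵢCp,ᵢTᵢ = 25.4×2.15×0.255 + 9.45×2.15×-1.86 + 12.1×2.15×-26.4 = -710.66
Σ ṁᵢCp,ᵢ = 25.4×2.15 + 9.45×2.15 + 12.1×2.15 = 100.94
T_out = -710.66 / 100.94 = -7.0403 °C

T_out = -7.04 °C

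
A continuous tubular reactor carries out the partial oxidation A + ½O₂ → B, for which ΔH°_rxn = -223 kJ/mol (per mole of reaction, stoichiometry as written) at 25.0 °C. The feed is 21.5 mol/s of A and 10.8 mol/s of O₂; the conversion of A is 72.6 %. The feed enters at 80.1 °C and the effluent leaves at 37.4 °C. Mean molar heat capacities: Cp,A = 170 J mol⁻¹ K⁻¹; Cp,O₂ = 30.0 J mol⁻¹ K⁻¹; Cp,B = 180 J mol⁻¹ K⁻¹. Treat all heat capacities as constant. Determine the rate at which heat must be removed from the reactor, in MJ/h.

Q_out = 13100 MJ/h

Extent of reaction ξ = 0.726 × 21.5 = 15.609 mol/s
Reaction term: ξ·ΔH°_rxn = 15.609 × -223 = -3480.8 kJ/s
Sensible, feed 80.1→25 °C: -219.24 kJ/s
Outlet flows (mol/s): A 5.891, O₂ 2.9955, B 15.609
Sensible, products 25→37.4 °C: 48.372 kJ/s
Q = ΔH = -3651.7 kJ/s = -3651.7 kW
Heat removed = 13146 MJ/h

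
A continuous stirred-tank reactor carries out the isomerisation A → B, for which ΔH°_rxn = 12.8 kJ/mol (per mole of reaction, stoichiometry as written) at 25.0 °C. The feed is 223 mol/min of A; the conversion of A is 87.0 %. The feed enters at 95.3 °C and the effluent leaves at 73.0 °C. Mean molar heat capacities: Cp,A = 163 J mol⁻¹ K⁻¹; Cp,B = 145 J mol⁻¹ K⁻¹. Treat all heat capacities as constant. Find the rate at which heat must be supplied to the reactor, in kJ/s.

Q_in = 25.1 kJ/s

Extent of reaction ξ = 0.870 × 223 = 194.01 mol/min
Reaction term: ξ·ΔH°_rxn = 194.01 × 12.8 = 2483.3 kJ/min
Sensible, feed 95.3→25 °C: -2555.3 kJ/min
Outlet flows (mol/min): A 28.99, B 194.01
Sensible, products 25→73.0 °C: 1577.1 kJ/min
Q = ΔH = 1505.1 kJ/min = 25.085 kW
Heat supplied = 25.085 kJ/s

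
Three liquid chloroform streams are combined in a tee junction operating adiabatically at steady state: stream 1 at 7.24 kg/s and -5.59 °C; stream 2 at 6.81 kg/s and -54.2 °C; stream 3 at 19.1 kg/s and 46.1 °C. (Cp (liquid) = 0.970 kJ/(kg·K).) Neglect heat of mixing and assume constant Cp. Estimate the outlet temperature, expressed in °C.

Energy balance with Q = 0: Σ ṁᵢCp,ᵢ(T_out − Tᵢ) = 0
T_out = Σ ṁᵢCp,ᵢTᵢ / Σ ṁᵢCp,ᵢ
      = 456.81 / 32.156 = 14.206 °C

T_out = 14.2 °C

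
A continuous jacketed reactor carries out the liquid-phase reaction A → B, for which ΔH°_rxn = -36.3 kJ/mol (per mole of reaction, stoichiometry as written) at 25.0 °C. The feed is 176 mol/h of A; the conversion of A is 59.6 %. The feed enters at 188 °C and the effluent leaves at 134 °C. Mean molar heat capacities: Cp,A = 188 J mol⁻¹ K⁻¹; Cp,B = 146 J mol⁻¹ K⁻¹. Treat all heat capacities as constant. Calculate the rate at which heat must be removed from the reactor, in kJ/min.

Q_out = 101 kJ/min

Extent of reaction ξ = 0.596 × 176 = 104.9 mol/h
Reaction term: ξ·ΔH°_rxn = 104.9 × -36.3 = -3807.7 kJ/h
Sensible, feed 188→25 °C: -5393.3 kJ/h
Outlet flows (mol/h): A 71.104, B 104.9
Sensible, products 25→134 °C: 3126.4 kJ/h
Q = ΔH = -6074.7 kJ/h = -1.6874 kW
Heat removed = 101.24 kJ/min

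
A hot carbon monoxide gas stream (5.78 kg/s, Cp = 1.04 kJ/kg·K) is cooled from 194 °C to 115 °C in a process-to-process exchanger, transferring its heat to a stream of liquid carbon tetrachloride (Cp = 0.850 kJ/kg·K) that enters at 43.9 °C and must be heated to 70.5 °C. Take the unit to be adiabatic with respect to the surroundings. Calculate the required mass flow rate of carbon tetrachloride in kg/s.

ṁ_c = 21.0 kg/s

Heat released by hot stream: Q = 5.78 × 1.04 × (194 − 115) = 474.88 kJ/s
Energy balance on cold side (adiabatic exchanger): Q = ṁ_c·Cp_c·(T_c,out − T_c,in)
ṁ_c = 474.88 / [0.850 × (70.5 − 43.9)] = 21.003 kg/s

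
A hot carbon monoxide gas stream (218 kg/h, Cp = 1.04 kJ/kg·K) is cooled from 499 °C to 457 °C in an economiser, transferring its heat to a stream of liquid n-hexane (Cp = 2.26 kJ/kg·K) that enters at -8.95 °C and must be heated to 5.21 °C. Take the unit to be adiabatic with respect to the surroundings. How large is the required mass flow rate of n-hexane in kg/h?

Heat released by hot stream: Q = 218 × 1.04 × (499 − 457) = 9522.2 kJ/h
Energy balance on cold side (adiabatic exchanger): Q = ṁ_c·Cp_c·(T_c,out − T_c,in)
ṁ_c = 9522.2 / [2.26 × (5.21 − -8.95)] = 297.56 kg/h

ṁ_c = 298 kg/h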